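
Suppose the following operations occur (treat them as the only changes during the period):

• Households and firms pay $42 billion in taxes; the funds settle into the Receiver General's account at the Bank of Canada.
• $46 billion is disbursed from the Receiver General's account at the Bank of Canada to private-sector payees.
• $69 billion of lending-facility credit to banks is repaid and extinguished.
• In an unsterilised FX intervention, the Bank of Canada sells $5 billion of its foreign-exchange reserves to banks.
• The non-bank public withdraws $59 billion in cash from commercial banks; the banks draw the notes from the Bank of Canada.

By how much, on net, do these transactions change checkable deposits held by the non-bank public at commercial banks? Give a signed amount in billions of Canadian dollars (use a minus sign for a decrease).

-$55 billion

Bank of Canada balance sheet:
  Assets:      Loans to banks −$69B, Foreign assets −$5B
  Liabilities: Bank reserves −$129B, Currency in circulation +$59B, Government deposits −$4B
Commercial banking system:
  Assets:      Reserves at CB −$129B, Foreign assets +$5B
  Liabilities: Checkable deposits −$55B, Borrowings from CB −$69B
So the change in checkable deposits held by the non-bank public at commercial banks is -$55 billion.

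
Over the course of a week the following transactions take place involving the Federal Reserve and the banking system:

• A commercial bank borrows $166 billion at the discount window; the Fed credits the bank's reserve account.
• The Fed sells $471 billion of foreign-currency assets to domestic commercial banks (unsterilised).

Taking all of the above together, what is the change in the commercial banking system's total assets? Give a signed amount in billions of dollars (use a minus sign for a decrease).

Discount-window loan $166 billion: bank balance sheets expand → +$166B.
FX sale $471 billion: just an asset swap on bank balance sheets → 0.
Net: 166 + 0 = +$166 billion.

+$166 billion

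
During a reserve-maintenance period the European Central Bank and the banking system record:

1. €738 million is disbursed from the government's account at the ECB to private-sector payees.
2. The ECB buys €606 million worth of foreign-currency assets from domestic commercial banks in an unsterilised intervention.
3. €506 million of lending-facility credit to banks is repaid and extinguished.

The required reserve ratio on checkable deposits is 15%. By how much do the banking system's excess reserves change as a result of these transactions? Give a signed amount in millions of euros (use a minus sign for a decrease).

+€727.3 million

Government spending €738 million: reserves +€738M, deposits +€738M.
FX purchase €606 million: reserves +€606M, deposits 0.
Discount-window repayment €506 million: reserves −€506M, deposits 0.
Totals: Δreserves = +€838M, Δdeposits = +€738M.
Δrequired reserves = 15% × +€738M = +€110.7M.
Δexcess reserves = Δreserves − Δrequired = +€838M − (+€110.7M) = +€727.3 million.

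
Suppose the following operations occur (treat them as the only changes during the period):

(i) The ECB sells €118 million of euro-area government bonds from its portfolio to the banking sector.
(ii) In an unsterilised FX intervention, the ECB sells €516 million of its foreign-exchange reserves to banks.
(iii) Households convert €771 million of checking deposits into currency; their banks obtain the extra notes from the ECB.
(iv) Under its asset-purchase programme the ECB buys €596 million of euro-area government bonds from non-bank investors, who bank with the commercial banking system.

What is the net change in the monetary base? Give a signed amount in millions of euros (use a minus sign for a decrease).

OMO sale (to banks) €118 million: ECB balance sheet contracts → −€118M.
FX sale €516 million: ECB balance sheet contracts → −€516M.
Currency withdrawal €771 million: just a shift between currency and reserves — both are base money → 0.
Asset purchase (from non-banks) €596 million: ECB balance sheet expands → +€596M.
Net: −118 − 516 + 0 + 596 = -€38 million.

-€38 million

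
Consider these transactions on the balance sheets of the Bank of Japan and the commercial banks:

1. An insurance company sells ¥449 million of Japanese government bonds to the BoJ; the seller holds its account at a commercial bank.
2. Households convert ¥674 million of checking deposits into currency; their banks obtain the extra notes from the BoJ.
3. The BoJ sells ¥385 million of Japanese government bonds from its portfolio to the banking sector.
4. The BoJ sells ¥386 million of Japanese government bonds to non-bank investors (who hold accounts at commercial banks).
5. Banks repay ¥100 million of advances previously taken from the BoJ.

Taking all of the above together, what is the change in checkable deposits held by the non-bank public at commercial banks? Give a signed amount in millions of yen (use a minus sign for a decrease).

BoJ balance sheet:
  Assets:      Securities −¥322M, Loans to banks −¥100M
  Liabilities: Bank reserves −¥1096M, Currency in circulation +¥674M
Commercial banking system:
  Assets:      Reserves at CB −¥1096M, Securities +¥385M
  Liabilities: Checkable deposits −¥611M, Borrowings from CB −¥100M
So the change in checkable deposits held by the non-bank public at commercial banks is -¥611 million.

-¥611 million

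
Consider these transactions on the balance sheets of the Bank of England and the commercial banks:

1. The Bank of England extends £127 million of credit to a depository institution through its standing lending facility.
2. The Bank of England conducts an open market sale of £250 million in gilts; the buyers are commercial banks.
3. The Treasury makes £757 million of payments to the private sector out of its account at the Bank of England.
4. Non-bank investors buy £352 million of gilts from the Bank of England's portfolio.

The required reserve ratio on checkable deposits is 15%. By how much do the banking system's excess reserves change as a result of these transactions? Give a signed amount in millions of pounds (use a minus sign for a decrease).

Discount-window loan £127 million: reserves +£127M, deposits 0.
OMO sale (to banks) £250 million: reserves −£250M, deposits 0.
Government spending £757 million: reserves +£757M, deposits +£757M.
Asset sale (to non-banks) £352 million: reserves −£352M, deposits −£352M.
Totals: Δreserves = +£282M, Δdeposits = +£405M.
Δrequired reserves = 15% × +£405M = +£60.75M.
Δexcess reserves = Δreserves − Δrequired = +£282M − (+£60.75M) = +£221.25 million.

+£221.25 million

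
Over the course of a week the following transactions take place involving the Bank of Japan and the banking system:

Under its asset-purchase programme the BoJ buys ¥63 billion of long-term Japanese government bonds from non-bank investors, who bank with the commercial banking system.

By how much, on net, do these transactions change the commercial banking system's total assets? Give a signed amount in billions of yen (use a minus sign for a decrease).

+¥63 billion

BoJ balance sheet:
  Assets:      Securities +¥63B
  Liabilities: Bank reserves +¥63B
Commercial banking system:
  Assets:      Reserves at CB +¥63B
  Liabilities: Checkable deposits +¥63B
Change in total bank assets = +¥63 billion.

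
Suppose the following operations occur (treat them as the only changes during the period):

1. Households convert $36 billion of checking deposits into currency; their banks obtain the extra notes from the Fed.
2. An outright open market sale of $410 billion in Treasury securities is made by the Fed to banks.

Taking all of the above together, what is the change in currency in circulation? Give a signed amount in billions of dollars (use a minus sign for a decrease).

+$36 billion

Currency withdrawal $36 billion: notes leave the central bank → +$36B.
OMO sale (to banks) $410 billion: no currency enters or leaves circulation → 0.
Net: 36 + 0 = +$36 billion.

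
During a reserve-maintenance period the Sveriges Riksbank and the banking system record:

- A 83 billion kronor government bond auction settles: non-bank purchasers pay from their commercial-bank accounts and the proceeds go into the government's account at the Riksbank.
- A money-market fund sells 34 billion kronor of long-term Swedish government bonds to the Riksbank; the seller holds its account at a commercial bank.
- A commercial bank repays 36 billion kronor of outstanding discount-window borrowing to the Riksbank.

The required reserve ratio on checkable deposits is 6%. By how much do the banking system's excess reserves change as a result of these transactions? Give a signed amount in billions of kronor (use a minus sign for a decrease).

Government account inflow 83 billion kronor: reserves −83B, deposits −83B.
Asset purchase (from non-banks) 34 billion kronor: reserves +34B, deposits +34B.
Discount-window repayment 36 billion kronor: reserves −36B, deposits 0.
Totals: Δreserves = −85B, Δdeposits = −49B.
Δrequired reserves = 6% × −49B = −2.94B.
Δexcess reserves = Δreserves − Δrequired = −85B − (−2.94B) = -82.06 billion.

-82.06 billion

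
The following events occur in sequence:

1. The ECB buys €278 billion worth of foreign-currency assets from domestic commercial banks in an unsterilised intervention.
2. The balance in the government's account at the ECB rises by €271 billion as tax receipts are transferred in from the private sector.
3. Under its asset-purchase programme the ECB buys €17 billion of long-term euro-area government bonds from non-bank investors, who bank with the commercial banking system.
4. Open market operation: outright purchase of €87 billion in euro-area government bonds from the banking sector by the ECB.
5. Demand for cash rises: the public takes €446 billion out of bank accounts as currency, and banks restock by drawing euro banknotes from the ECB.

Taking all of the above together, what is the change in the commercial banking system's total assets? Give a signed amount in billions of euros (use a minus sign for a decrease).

-€700 billion

ECB balance sheet:
  Assets:      Securities +€104B, Foreign assets +€278B
  Liabilities: Bank reserves −€335B, Currency in circulation +€446B, Government deposits +€271B
Commercial banking system:
  Assets:      Reserves at CB −€335B, Securities −€87B, Foreign assets −€278B
  Liabilities: Checkable deposits −€700B
Change in total bank assets = -€700 billion.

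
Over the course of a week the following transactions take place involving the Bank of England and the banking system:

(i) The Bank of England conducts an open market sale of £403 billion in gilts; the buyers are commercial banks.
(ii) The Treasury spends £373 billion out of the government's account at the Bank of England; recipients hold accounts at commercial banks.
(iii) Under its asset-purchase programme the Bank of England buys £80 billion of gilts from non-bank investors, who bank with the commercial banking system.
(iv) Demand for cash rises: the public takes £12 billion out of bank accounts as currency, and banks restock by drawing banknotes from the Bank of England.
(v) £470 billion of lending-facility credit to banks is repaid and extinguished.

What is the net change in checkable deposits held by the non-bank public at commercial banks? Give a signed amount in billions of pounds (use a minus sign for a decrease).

+£441 billion

OMO sale (to banks) £403 billion: the counterparty is a bank, so public deposits are unchanged → 0.
Government spending £373 billion: non-bank counterparties' bank balances rise → +£373B.
Asset purchase (from non-banks) £80 billion: non-bank counterparties' bank balances rise → +£80B.
Currency withdrawal £12 billion: non-bank counterparties' bank balances fall → −£12B.
Discount-window repayment £470 billion: the counterparty is a bank, so public deposits are unchanged → 0.
Net: 0 + 373 + 80 − 12 + 0 = +£441 billion.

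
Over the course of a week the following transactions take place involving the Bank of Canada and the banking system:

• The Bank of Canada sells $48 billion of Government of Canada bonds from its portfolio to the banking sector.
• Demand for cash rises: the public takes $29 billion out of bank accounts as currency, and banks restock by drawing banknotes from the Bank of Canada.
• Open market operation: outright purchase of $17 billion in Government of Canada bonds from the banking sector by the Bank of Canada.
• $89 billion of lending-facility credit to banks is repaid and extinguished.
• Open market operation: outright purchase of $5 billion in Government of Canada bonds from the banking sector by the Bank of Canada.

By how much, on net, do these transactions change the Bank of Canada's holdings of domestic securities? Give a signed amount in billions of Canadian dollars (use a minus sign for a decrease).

OMO sale (to banks) $48 billion: securities removed from the Bank of Canada's portfolio → −$48B.
Currency withdrawal $29 billion: the Bank of Canada's securities portfolio is untouched → 0.
OMO purchase (from banks) $17 billion: securities added to the Bank of Canada's portfolio → +$17B.
Discount-window repayment $89 billion: the Bank of Canada's securities portfolio is untouched → 0.
OMO purchase (from banks) $5 billion: securities added to the Bank of Canada's portfolio → +$5B.
Net: −48 + 0 + 17 + 0 + 5 = -$26 billion.

-$26 billion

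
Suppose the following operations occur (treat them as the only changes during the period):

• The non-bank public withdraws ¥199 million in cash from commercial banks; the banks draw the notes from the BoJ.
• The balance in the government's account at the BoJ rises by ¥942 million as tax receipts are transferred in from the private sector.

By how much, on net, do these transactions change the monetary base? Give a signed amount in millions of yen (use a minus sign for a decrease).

-¥942 million

BoJ balance sheet:
  Assets:      no change
  Liabilities: Bank reserves −¥1141M, Currency in circulation +¥199M, Government deposits +¥942M
Monetary base = currency + reserves: +¥199M + (−¥1141M) = -¥942 million.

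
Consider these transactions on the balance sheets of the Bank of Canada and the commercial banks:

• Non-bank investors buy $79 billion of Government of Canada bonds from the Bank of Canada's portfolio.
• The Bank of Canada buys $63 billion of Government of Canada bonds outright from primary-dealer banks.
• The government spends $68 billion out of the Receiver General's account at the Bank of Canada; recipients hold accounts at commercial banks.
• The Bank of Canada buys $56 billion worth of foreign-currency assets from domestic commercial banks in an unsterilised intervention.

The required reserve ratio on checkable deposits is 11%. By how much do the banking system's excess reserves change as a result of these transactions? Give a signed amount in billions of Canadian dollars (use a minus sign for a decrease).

Asset sale (to non-banks) $79 billion: reserves −$79B, deposits −$79B.
OMO purchase (from banks) $63 billion: reserves +$63B, deposits 0.
Government spending $68 billion: reserves +$68B, deposits +$68B.
FX purchase $56 billion: reserves +$56B, deposits 0.
Totals: Δreserves = +$108B, Δdeposits = −$11B.
Δrequired reserves = 11% × −$11B = −$1.21B.
Δexcess reserves = Δreserves − Δrequired = +$108B − (−$1.21B) = +$109.21 billion.

+$109.21 billion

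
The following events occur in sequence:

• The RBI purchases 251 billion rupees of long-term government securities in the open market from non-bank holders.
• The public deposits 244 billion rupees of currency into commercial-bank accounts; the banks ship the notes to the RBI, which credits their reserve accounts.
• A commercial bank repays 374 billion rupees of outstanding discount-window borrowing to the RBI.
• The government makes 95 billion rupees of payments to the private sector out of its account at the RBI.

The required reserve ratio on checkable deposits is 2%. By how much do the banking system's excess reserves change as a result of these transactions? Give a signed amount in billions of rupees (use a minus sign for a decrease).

+204.2 billion

Asset purchase (from non-banks) 251 billion rupees: reserves +251B, deposits +251B.
Currency deposit 244 billion rupees: reserves +244B, deposits +244B.
Discount-window repayment 374 billion rupees: reserves −374B, deposits 0.
Government spending 95 billion rupees: reserves +95B, deposits +95B.
Totals: Δreserves = +216B, Δdeposits = +590B.
Δrequired reserves = 2% × +590B = +11.8B.
Δexcess reserves = Δreserves − Δrequired = +216B − (+11.8B) = +204.2 billion.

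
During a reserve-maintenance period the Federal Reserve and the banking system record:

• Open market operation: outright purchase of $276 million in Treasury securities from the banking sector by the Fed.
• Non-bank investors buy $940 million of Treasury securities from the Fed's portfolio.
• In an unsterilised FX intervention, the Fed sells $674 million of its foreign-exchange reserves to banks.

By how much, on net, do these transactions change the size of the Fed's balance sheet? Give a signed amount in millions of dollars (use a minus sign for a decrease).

-$1338 million

OMO purchase (from banks) $276 million: a Fed asset is acquired → +$276M.
Asset sale (to non-banks) $940 million: a Fed asset is shed → −$940M.
FX sale $674 million: a Fed asset is shed → −$674M.
Net: 276 − 940 − 674 = -$1338 million.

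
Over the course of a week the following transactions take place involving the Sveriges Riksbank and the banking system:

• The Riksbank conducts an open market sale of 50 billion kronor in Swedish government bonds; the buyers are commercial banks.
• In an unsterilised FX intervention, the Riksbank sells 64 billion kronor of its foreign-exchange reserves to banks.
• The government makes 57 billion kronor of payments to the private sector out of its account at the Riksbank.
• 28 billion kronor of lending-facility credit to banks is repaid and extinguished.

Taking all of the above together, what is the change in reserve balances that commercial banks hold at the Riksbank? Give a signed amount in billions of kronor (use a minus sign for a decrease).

-85 billion

Riksbank balance sheet:
  Assets:      Securities −50B, Loans to banks −28B, Foreign assets −64B
  Liabilities: Bank reserves −85B, Government deposits −57B
Commercial banking system:
  Assets:      Reserves at CB −85B, Securities +50B, Foreign assets +64B
  Liabilities: Checkable deposits +57B, Borrowings from CB −28B
So the change in reserve balances that commercial banks hold at the Riksbank is -85 billion.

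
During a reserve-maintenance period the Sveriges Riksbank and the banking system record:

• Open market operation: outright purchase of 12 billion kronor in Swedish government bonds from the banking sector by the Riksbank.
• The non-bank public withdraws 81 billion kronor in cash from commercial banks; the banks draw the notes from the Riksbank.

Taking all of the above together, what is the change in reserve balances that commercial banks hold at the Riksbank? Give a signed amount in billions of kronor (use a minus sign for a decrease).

OMO purchase (from banks) 12 billion kronor: the Riksbank pays by crediting reserve accounts → +12B.
Currency withdrawal 81 billion kronor: banks swap reserves for currency → −81B.
Net: 12 − 81 = -69 billion.

-69 billion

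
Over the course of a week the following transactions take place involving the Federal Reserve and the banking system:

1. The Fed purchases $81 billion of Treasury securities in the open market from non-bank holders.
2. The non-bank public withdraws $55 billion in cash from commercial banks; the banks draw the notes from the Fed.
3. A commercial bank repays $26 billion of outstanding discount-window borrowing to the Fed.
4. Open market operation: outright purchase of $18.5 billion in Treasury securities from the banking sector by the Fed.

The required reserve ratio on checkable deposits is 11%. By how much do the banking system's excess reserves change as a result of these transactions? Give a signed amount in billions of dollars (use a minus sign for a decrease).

+$15.64 billion

Asset purchase (from non-banks) $81 billion: reserves +$81B, deposits +$81B.
Currency withdrawal $55 billion: reserves −$55B, deposits −$55B.
Discount-window repayment $26 billion: reserves −$26B, deposits 0.
OMO purchase (from banks) $18.5 billion: reserves +$18.5B, deposits 0.
Totals: Δreserves = +$18.5B, Δdeposits = +$26B.
Δrequired reserves = 11% × +$26B = +$2.86B.
Δexcess reserves = Δreserves − Δrequired = +$18.5B − (+$2.86B) = +$15.64 billion.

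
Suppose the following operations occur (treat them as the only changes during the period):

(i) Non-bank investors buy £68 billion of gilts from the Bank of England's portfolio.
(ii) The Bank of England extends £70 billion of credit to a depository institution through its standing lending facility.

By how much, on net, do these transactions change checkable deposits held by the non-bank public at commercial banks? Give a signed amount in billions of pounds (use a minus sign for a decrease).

Bank of England balance sheet:
  Assets:      Securities −£68B, Loans to banks +£70B
  Liabilities: Bank reserves +£2B
Commercial banking system:
  Assets:      Reserves at CB +£2B
  Liabilities: Checkable deposits −£68B, Borrowings from CB +£70B
So the change in checkable deposits held by the non-bank public at commercial banks is -£68 billion.

-£68 billion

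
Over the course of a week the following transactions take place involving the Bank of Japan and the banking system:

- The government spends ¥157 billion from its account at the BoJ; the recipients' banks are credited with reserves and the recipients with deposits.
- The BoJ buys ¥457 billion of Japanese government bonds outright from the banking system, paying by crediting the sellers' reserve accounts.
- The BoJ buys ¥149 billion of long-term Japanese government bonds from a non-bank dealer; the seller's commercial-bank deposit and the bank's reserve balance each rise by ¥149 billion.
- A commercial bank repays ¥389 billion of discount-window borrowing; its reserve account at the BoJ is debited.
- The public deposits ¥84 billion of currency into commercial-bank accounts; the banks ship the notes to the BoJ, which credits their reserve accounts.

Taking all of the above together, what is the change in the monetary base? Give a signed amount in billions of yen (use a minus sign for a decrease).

BoJ balance sheet:
  Assets:      Securities +¥606B, Loans to banks −¥389B
  Liabilities: Bank reserves +¥458B, Currency in circulation −¥84B, Government deposits −¥157B
Commercial banking system:
  Assets:      Reserves at CB +¥458B, Securities −¥457B
  Liabilities: Checkable deposits +¥390B, Borrowings from CB −¥389B
Monetary base = currency + reserves: −¥84B + (+¥458B) = +¥374 billion.

+¥374 billion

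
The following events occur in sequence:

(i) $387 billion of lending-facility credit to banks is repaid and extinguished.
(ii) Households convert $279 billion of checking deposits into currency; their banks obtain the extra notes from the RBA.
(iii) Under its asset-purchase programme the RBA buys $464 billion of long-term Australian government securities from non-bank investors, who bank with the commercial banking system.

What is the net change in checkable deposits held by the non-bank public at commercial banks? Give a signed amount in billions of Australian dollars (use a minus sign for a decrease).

Discount-window repayment $387 billion: the counterparty is a bank, so public deposits are unchanged → 0.
Currency withdrawal $279 billion: non-bank counterparties' bank balances fall → −$279B.
Asset purchase (from non-banks) $464 billion: non-bank counterparties' bank balances rise → +$464B.
Net: 0 − 279 + 464 = +$185 billion.

+$185 billion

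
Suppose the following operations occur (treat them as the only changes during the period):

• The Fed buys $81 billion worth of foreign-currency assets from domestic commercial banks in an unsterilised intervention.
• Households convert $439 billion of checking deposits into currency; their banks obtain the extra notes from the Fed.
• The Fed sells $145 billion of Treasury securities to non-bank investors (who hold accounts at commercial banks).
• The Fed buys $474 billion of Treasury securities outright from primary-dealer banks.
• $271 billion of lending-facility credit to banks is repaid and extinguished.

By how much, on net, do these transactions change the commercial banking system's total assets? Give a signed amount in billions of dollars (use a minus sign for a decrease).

FX purchase $81 billion: just an asset swap on bank balance sheets → 0.
Currency withdrawal $439 billion: bank balance sheets shrink → −$439B.
Asset sale (to non-banks) $145 billion: bank balance sheets shrink → −$145B.
OMO purchase (from banks) $474 billion: just an asset swap on bank balance sheets → 0.
Discount-window repayment $271 billion: bank balance sheets shrink → −$271B.
Net: 0 − 439 − 145 + 0 − 271 = -$855 billion.

-$855 billion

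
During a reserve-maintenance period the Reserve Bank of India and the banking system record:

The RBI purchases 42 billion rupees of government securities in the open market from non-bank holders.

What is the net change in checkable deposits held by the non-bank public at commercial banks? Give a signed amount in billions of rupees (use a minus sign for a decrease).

+42 billion

RBI balance sheet:
  Assets:      Securities +42B
  Liabilities: Bank reserves +42B
Commercial banking system:
  Assets:      Reserves at CB +42B
  Liabilities: Checkable deposits +42B
So the change in checkable deposits held by the non-bank public at commercial banks is +42 billion.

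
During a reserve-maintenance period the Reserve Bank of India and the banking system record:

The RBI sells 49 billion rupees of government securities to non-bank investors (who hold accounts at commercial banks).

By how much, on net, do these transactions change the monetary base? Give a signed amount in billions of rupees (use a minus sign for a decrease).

-49 billion

Asset sale (to non-banks) 49 billion rupees: RBI balance sheet contracts → −49B.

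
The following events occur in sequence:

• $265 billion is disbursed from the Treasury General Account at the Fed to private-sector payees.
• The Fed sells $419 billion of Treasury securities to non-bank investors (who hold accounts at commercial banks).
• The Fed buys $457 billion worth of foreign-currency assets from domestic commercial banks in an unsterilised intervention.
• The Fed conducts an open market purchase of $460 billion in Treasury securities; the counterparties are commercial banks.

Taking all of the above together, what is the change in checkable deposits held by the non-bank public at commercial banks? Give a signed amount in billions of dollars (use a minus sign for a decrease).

Government spending $265 billion: non-bank counterparties' bank balances rise → +$265B.
Asset sale (to non-banks) $419 billion: non-bank counterparties' bank balances fall → −$419B.
FX purchase $457 billion: the counterparty is a bank, so public deposits are unchanged → 0.
OMO purchase (from banks) $460 billion: the counterparty is a bank, so public deposits are unchanged → 0.
Net: 265 − 419 + 0 + 0 = -$154 billion.

-$154 billion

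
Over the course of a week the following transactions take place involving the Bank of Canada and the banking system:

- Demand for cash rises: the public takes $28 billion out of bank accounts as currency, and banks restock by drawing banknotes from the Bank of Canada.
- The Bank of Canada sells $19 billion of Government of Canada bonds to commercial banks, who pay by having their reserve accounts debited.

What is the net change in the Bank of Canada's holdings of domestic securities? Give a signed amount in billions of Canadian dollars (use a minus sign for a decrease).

Currency withdrawal $28 billion: the Bank of Canada's securities portfolio is untouched → 0.
OMO sale (to banks) $19 billion: securities removed from the Bank of Canada's portfolio → −$19B.
Net: 0 − 19 = -$19 billion.

-$19 billion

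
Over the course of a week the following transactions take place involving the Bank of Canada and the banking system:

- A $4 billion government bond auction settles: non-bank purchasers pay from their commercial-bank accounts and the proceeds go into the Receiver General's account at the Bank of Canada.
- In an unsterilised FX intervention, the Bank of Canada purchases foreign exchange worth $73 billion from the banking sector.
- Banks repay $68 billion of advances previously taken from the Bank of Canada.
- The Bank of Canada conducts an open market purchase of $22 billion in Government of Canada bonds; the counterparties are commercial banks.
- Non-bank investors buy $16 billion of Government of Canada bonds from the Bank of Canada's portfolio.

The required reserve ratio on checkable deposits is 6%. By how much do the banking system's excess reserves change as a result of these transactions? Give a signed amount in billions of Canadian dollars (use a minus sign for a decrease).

Government account inflow $4 billion: reserves −$4B, deposits −$4B.
FX purchase $73 billion: reserves +$73B, deposits 0.
Discount-window repayment $68 billion: reserves −$68B, deposits 0.
OMO purchase (from banks) $22 billion: reserves +$22B, deposits 0.
Asset sale (to non-banks) $16 billion: reserves −$16B, deposits −$16B.
Totals: Δreserves = +$7B, Δdeposits = −$20B.
Δrequired reserves = 6% × −$20B = −$1.2B.
Δexcess reserves = Δreserves − Δrequired = +$7B − (−$1.2B) = +$8.2 billion.

+$8.2 billion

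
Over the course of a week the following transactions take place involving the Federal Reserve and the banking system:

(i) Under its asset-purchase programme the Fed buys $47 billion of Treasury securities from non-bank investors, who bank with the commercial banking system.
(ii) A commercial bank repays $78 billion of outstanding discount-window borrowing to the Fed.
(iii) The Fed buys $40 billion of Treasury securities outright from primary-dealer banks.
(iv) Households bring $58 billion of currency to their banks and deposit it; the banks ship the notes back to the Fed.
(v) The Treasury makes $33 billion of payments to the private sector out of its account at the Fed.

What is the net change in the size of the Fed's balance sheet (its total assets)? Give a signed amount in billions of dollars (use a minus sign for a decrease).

+$9 billion

Fed balance sheet:
  Assets:      Securities +$87B, Loans to banks −$78B
  Liabilities: Bank reserves +$100B, Currency in circulation −$58B, Government deposits −$33B
Commercial banking system:
  Assets:      Reserves at CB +$100B, Securities −$40B
  Liabilities: Checkable deposits +$138B, Borrowings from CB −$78B
Change in total Fed assets = +$9 billion.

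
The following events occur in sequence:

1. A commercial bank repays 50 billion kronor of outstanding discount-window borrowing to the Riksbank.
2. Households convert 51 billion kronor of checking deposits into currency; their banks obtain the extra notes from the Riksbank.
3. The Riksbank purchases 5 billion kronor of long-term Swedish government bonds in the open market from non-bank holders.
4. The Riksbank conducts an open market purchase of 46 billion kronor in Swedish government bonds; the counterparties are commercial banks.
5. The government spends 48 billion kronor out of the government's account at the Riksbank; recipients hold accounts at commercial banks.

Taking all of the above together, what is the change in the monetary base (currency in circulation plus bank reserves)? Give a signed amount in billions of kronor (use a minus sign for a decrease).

Discount-window repayment 50 billion kronor: Riksbank balance sheet contracts → −50B.
Currency withdrawal 51 billion kronor: just a shift between currency and reserves — both are base money → 0.
Asset purchase (from non-banks) 5 billion kronor: Riksbank balance sheet expands → +5B.
OMO purchase (from banks) 46 billion kronor: Riksbank balance sheet expands → +46B.
Government spending 48 billion kronor: a non-base liability converts back to reserves → +48B.
Net: −50 + 0 + 5 + 46 + 48 = +49 billion.

+49 billion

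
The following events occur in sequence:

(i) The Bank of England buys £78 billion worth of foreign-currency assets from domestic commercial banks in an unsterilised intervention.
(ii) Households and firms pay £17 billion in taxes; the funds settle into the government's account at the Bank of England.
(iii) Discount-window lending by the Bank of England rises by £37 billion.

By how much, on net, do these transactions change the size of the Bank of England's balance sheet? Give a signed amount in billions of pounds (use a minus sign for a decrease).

+£115 billion

Bank of England balance sheet:
  Assets:      Loans to banks +£37B, Foreign assets +£78B
  Liabilities: Bank reserves +£98B, Government deposits +£17B
Change in total Bank of England assets = +£115 billion.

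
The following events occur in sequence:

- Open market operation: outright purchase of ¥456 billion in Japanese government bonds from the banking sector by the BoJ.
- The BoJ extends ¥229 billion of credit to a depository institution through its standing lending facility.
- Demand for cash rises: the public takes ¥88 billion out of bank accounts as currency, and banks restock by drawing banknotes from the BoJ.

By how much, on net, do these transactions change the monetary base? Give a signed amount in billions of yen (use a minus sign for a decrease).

OMO purchase (from banks) ¥456 billion: BoJ balance sheet expands → +¥456B.
Discount-window loan ¥229 billion: BoJ balance sheet expands → +¥229B.
Currency withdrawal ¥88 billion: just a shift between currency and reserves — both are base money → 0.
Net: 456 + 229 + 0 = +¥685 billion.

+¥685 billion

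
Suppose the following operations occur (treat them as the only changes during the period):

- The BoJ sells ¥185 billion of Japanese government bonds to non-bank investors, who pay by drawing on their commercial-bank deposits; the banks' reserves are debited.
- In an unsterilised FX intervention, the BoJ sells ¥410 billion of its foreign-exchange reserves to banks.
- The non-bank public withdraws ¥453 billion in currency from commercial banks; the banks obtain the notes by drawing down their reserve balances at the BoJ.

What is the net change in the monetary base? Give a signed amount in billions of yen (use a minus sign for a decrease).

-¥595 billion

Asset sale (to non-banks) ¥185 billion: BoJ balance sheet contracts → −¥185B.
FX sale ¥410 billion: BoJ balance sheet contracts → −¥410B.
Currency withdrawal ¥453 billion: just a shift between currency and reserves — both are base money → 0.
Net: −185 − 410 + 0 = -¥595 billion.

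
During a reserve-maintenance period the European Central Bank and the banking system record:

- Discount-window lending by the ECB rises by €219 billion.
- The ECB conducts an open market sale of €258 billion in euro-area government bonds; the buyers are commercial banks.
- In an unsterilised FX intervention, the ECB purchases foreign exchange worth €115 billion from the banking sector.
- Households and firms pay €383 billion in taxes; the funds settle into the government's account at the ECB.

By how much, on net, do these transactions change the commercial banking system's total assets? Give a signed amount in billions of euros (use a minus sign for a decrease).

ECB balance sheet:
  Assets:      Securities −€258B, Loans to banks +€219B, Foreign assets +€115B
  Liabilities: Bank reserves −€307B, Government deposits +€383B
Commercial banking system:
  Assets:      Reserves at CB −€307B, Securities +€258B, Foreign assets −€115B
  Liabilities: Checkable deposits −€383B, Borrowings from CB +€219B
Change in total bank assets = -€164 billion.

-€164 billion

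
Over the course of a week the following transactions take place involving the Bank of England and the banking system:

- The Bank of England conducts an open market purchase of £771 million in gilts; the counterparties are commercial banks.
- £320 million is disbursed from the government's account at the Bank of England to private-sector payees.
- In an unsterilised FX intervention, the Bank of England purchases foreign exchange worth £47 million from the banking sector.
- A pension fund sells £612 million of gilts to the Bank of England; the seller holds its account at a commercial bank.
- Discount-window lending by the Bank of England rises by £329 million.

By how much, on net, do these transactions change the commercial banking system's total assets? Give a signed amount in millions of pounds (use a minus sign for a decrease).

OMO purchase (from banks) £771 million: just an asset swap on bank balance sheets → 0.
Government spending £320 million: bank balance sheets expand → +£320M.
FX purchase £47 million: just an asset swap on bank balance sheets → 0.
Asset purchase (from non-banks) £612 million: bank balance sheets expand → +£612M.
Discount-window loan £329 million: bank balance sheets expand → +£329M.
Net: 0 + 320 + 0 + 612 + 329 = +£1261 million.

+£1261 million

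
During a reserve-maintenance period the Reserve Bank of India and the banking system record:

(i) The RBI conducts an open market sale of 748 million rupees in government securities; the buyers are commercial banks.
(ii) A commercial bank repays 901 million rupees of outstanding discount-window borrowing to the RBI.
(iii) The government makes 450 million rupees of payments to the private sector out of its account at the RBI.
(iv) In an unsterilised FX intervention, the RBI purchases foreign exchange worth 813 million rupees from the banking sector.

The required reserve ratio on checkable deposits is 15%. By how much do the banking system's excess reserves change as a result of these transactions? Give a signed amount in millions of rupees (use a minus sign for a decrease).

-453.5 million

OMO sale (to banks) 748 million rupees: reserves −748M, deposits 0.
Discount-window repayment 901 million rupees: reserves −901M, deposits 0.
Government spending 450 million rupees: reserves +450M, deposits +450M.
FX purchase 813 million rupees: reserves +813M, deposits 0.
Totals: Δreserves = −386M, Δdeposits = +450M.
Δrequired reserves = 15% × +450M = +67.5M.
Δexcess reserves = Δreserves − Δrequired = −386M − (+67.5M) = -453.5 million.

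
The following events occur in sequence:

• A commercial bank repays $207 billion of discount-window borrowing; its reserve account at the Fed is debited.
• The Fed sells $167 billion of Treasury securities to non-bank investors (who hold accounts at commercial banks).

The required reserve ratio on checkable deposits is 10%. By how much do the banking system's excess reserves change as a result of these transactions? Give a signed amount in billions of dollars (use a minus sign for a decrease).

Discount-window repayment $207 billion: reserves −$207B, deposits 0.
Asset sale (to non-banks) $167 billion: reserves −$167B, deposits −$167B.
Totals: Δreserves = −$374B, Δdeposits = −$167B.
Δrequired reserves = 10% × −$167B = −$16.7B.
Δexcess reserves = Δreserves − Δrequired = −$374B − (−$16.7B) = -$357.3 billion.

-$357.3 billion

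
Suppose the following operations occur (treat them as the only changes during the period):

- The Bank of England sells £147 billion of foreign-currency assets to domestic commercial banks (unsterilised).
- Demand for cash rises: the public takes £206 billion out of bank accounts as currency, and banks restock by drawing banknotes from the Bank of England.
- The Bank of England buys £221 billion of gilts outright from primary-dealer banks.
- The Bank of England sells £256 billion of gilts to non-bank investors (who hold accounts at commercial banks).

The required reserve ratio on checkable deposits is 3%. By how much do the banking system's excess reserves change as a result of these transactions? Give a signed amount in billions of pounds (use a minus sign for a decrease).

-£374.14 billion

FX sale £147 billion: reserves −£147B, deposits 0.
Currency withdrawal £206 billion: reserves −£206B, deposits −£206B.
OMO purchase (from banks) £221 billion: reserves +£221B, deposits 0.
Asset sale (to non-banks) £256 billion: reserves −£256B, deposits −£256B.
Totals: Δreserves = −£388B, Δdeposits = −£462B.
Δrequired reserves = 3% × −£462B = −£13.86B.
Δexcess reserves = Δreserves − Δrequired = −£388B − (−£13.86B) = -£374.14 billion.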